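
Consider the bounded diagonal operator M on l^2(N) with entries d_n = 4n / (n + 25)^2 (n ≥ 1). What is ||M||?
||M|| = 1/25 (attained at n = 25)

For M diagonal, ||M|| = sup_n |d_n|. Treat f(x) = 4x / (x + 25)^2 for real x > 0. By the quotient rule, f'(x) = 4(25 - x)/(x + 25)^3, which is positive for x < 25 and negative for x > 25. So f has a unique maximum at x = 25, and since 25 is a positive integer, the supremum over n ≥ 1 is attained at n = 25: d_25 = 4·25/(25 + 25)^2 = 4·25/2500 = 1/25. Hence ||M|| = 1/25.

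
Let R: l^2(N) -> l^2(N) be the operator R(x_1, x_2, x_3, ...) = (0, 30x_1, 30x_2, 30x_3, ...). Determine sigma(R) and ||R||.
sigma(R) = closed disk {z in C : |z| ≤ 30}; ||R|| = 30

Note R = 30·U where U is the unit right shift (U x)_k = x_{k-1} (with x_0 := 0); so ||R|| = 30||U|| and sigma(R) = 30·sigma(U). ||R x||^2 = sum_{k≥1} |30x_k|^2 = 900||x||^2, so ||R|| = 30 and sigma(R) ⊂ {|z| ≤ 30}. For any |lambda| < 30, the equation (R - lambda I) x = 0 forces x_1 = 0, then 30x_k = lambda x_{k+1} ⇒ x = 0, so R has no eigenvalues. But (R - lambda I) is not surjective for |lambda| < 30: solving (R - lambda I) x = e_1 would require x_n proportional to (lambda/30)^(-n), which is not in l^2. So every |lambda| < 30 lies in the residual spectrum. The boundary |lambda| = 30 is in the approximate point spectrum (the spectrum is closed). Hence sigma(R) is the closed disk of radius 30.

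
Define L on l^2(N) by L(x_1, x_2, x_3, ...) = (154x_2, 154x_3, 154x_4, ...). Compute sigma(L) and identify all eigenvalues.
sigma(L) = closed disk {z in C : |z| ≤ 154}; sigma_p(L) = open disk {z in C : |z| < 154}

Note L = 154·V where V is the unit left shift (V x)_k = x_{k+1}; so sigma(L) = 154·sigma(V) and ||L|| = 154||V||. ||L x||^2 = 23716sum_{k≥2} |x_k|^2 ≤ 23716||x||^2, with equality on {x : x_1 = 0}, so ||L|| = 154. For any lambda with |lambda| < 154, set r = lambda/154 (|r| < 1); the vector x = (1, r, r^2, ...) is in l^2 and satisfies L x = 154(r, r^2, ...) = lambda x, so lambda is an eigenvalue. On the boundary |lambda| = 154 the geometric series diverges, so no l^2 eigenvector exists, but these lambda lie in the approximate point spectrum. Hence sigma(L) is the closed disk of radius 154 and sigma_p(L) is the open disk.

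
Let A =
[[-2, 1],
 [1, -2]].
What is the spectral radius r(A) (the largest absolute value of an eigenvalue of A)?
r(A) = 3

The eigenvalues of A are the roots of its characteristic polynomial. With M = A (coefficients from the trace and determinant):
  p(λ) = det(λ I - M) = λ^2 + 4λ + 3.
For λ^2 + 4λ + 3 the discriminant is 4. It is a perfect square (2^2), so the roots are rational: λ = (-4 ± 2)/2 = -1, -3.
Thus the eigenvalues (to 4 decimals) are -1 (modulus 1); -3 (modulus 3). The spectral radius is the largest modulus: r(A) = 3. (Cross-check: r(A) ≤ ||A||_2 ≈ 3; equality holds whenever A is normal, though it can also hold for some non-normal A.)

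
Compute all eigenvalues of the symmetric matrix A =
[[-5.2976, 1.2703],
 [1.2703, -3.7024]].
sigma(A) ≈ {-6, -3}

A is real symmetric, so its spectrum consists of real eigenvalues. Expanding the characteristic polynomial of the displayed matrix gives
  det(λ I - A) = p(λ) = λ^2 + (9)λ + (18).
Solving p(λ) = 0 yields eigenvalues ≈ -6, -3. (A is shown rounded to 4 decimals, so these recover the underlying integer eigenvalues to within that precision.)
Verification: the trace of A = -9 equals the sum of eigenvalues -9, and det(A) ≈ 18.0002 matches the eigenvalue product 18.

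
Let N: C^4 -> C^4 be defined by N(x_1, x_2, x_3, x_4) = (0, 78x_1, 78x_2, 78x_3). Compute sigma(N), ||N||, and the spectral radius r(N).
sigma(N) = {0}; ||N|| = 78; r(N) = 0. (N is nilpotent with N^4 = 0.)

On C^4, N is a strictly lower-triangular matrix with 78 on the subdiagonal and zeros elsewhere, so its characteristic polynomial is lambda^4 and every eigenvalue is 0: sigma(N) = {0}. For the operator norm, N e_i = 78e_{i+1} for i = 1, ..., 3 and N e_4 = 0, so the singular values of N are 78 (with multiplicity 3) and 0; hence ||N|| = 78. The spectral radius r(N) = max|lambda| = 0. Note ||N|| > r(N) — characteristic of non-normal nilpotent operators. Indeed N^4 = 0.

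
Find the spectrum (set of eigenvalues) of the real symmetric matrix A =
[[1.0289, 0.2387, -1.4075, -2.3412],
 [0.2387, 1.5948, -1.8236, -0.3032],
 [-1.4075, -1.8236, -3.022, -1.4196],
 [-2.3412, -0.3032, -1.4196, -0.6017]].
sigma(A) ≈ {-5, -1, 2, 3}

A is real symmetric, so its spectrum consists of real eigenvalues. Expanding the characteristic polynomial of the displayed matrix gives
  det(λ I - A) = p(λ) = λ^4 + (1)λ^3 + (-19)λ^2 + (11)λ + (30.0018).
Solving p(λ) = 0 yields eigenvalues ≈ -5, -1, 2, 3. (A is shown rounded to 4 decimals, so these recover the underlying integer eigenvalues to within that precision.)
Verification: the trace of A = -1 equals the sum of eigenvalues -1, and det(A) ≈ 30.0018 matches the eigenvalue product 30.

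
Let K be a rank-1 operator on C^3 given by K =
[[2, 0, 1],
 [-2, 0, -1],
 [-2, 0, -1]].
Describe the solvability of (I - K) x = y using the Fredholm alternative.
(I - K) is singular (det(I - K) = 0, i.e. 1 ∈ sigma(K)). (I - K) x = y is solvable iff y ⊥ ker((I - K)^*) = span{(2, 0, 1)}, i.e. iff 2y_1 + y_3 = 0. When solvable, the solutions are x = y + c·(1, -1, -1), c arbitrary (ker(I - K) = span{(1, -1, -1)}, dimension 1).

K has rank 1, so it is an outer product K = u v^T: every row of K is a multiple of one row vector. Reading off the entries, u = (1, -1, -1) and v = (2, 0, 1) (row i of K equals u_i·v^T). A rank-one matrix u v^T satisfies K u = u (v·u) and kills the (2)-dimensional subspace v^⊥, so its characteristic polynomial is lambda^2 (lambda - v·u) with v·u = tr K = 1. Hence the eigenvalues of I - K are 1 (multiplicity 2) and 1 - (1) = 0, so det(I - K) = 0. (Direct check: I - K =
[[-1, 0, -1],
 [2, 1, 1],
 [2, 0, 2]]
has determinant 0.) So 1 is an eigenvalue of K and (I - K) is not invertible. The finite-dimensional Fredholm alternative says: either (I - K) is invertible, or ker(I - K) ≠ {0} and then range(I - K) = ker((I - K)^*)^⊥, with dim ker(I - K) = dim ker((I - K)^*). We are in the second case, so we need both kernels. Kernel of I - K: (I - K) u = u - u (v·u) = u - u = 0, so ker(I - K) = span{u} = span{(1, -1, -1)} (it is exactly 1-dimensional because rank(I - K) = 2). Kernel of the adjoint: K is real, so (I - K)^* = I - K^T = I - v u^T, and (I - v u^T) v = v - v (u·v) = 0; hence ker((I - K)^*) = span{v} = span{(2, 0, 1)}. Therefore (I - K) x = y is solvable iff <y, v> = 0, i.e. iff 2y_1 + y_3 = 0. When this holds, K y = u (v·y) = 0, so (I - K) y = y and x = y is a particular solution; the full solution set is the line x = y + c·u = y + c·(1, -1, -1), c ∈ C.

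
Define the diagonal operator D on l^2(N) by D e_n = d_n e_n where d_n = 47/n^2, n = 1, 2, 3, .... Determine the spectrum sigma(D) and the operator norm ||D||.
sigma(D) = {47/n^2 : n ≥ 1} ∪ {0}; ||D|| = 47

A bounded diagonal operator on l^2 with diagonal entries d_n has spectrum equal to the closure of {d_n : n ≥ 1}: every d_n is an eigenvalue (with eigenvector e_n), so {d_n} ⊂ sigma(D); the spectrum is closed, so its closure is too; and for lambda not in the closure, (D - lambda I) has bounded inverse (the diagonal entries 1/(d_n - lambda) are bounded). For our sequence d_n = 47/n^2, n = 1, 2, 3, ...:
  - {d_n} = {47/n^2 : n ≥ 1}; the only limit point is 0
  - closure = {47/n^2 : n ≥ 1} ∪ {0}
For the norm: a diagonal operator has ||D|| = sup_n |d_n|. Here d_n = 47/n^2 is positive and decreasing, so sup_n |d_n| = d_1 = 47. So ||D|| = 47.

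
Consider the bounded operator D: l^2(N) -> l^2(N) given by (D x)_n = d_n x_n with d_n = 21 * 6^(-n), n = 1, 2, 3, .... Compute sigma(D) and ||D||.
sigma(D) = {21 * 6^(-n) : n ≥ 1} ∪ {0}; ||D|| = 7/2

A bounded diagonal operator on l^2 with diagonal entries d_n has spectrum equal to the closure of {d_n : n ≥ 1}: every d_n is an eigenvalue (with eigenvector e_n), so {d_n} ⊂ sigma(D); the spectrum is closed, so its closure is too; and for lambda not in the closure, (D - lambda I) has bounded inverse (the diagonal entries 1/(d_n - lambda) are bounded). For our sequence d_n = 21 * 6^(-n), n = 1, 2, 3, ...:
  - {d_n} = {21 * 6^(-n) : n ≥ 1}; the only limit point is 0
  - closure = {21 * 6^(-n) : n ≥ 1} ∪ {0}
For the norm: a diagonal operator has ||D|| = sup_n |d_n|. Here d_n = 21 * 6^(-n) is positive and decreasing, so sup_n |d_n| = d_1 = 21/6 = 7/2. So ||D|| = 7/2.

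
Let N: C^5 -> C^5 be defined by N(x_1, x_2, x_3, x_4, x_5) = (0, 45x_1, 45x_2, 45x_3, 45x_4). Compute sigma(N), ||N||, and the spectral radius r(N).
sigma(N) = {0}; ||N|| = 45; r(N) = 0. (N is nilpotent with N^5 = 0.)

On C^5, N is a strictly lower-triangular matrix with 45 on the subdiagonal and zeros elsewhere, so its characteristic polynomial is lambda^5 and every eigenvalue is 0: sigma(N) = {0}. For the operator norm, N e_i = 45e_{i+1} for i = 1, ..., 4 and N e_5 = 0, so the singular values of N are 45 (with multiplicity 4) and 0; hence ||N|| = 45. The spectral radius r(N) = max|lambda| = 0. Note ||N|| > r(N) — characteristic of non-normal nilpotent operators. Indeed N^5 = 0.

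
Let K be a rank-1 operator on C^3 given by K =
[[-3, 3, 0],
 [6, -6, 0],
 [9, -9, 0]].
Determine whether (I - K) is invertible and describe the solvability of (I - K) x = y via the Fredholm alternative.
(I - K) is invertible (det(I - K) = 10 ≠ 0), so for every y in C^3 the equation (I - K) x = y has a unique solution.

K has rank 1, so it is an outer product K = u v^T: every row of K is a multiple of one row vector. Reading off the entries, u = (1, -2, -3) and v = (-3, 3, 0) (row i of K equals u_i·v^T). A rank-one matrix u v^T satisfies K u = u (v·u) and kills the (2)-dimensional subspace v^⊥, so its characteristic polynomial is lambda^2 (lambda - v·u) with v·u = tr K = -9. Hence the eigenvalues of I - K are 1 (multiplicity 2) and 1 - (-9) = 10, so det(I - K) = 10. (Direct check: I - K =
[[4, -3, 0],
 [-6, 7, 0],
 [-9, 9, 1]]
has determinant 10.) The finite-dimensional Fredholm alternative says: either (I - K) is invertible, or ker(I - K) ≠ {0} and then range(I - K) = ker((I - K)^*)^⊥, with dim ker(I - K) = dim ker((I - K)^*). Since det(I - K) ≠ 0, 1 is not an eigenvalue of K and ker(I - K) = {0}, so we are in the first case: for every y there is a unique x = (I - K)^(-1) y. Explicitly, by the Sherman–Morrison formula, (I - u v^T)^(-1) = I + u v^T/(1 - v·u), i.e. (I - K)^(-1) = I + K/(10).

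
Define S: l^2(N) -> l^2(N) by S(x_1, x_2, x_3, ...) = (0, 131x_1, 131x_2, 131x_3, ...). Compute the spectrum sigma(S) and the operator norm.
sigma(S) = closed disk {z in C : |z| ≤ 131}; ||S|| = 131

Note S = 131·U where U is the unit right shift (U x)_k = x_{k-1} (with x_0 := 0); so ||S|| = 131||U|| and sigma(S) = 131·sigma(U). ||S x||^2 = sum_{k≥1} |131x_k|^2 = 17161||x||^2, so ||S|| = 131 and sigma(S) ⊂ {|z| ≤ 131}. For any |lambda| < 131, the equation (S - lambda I) x = 0 forces x_1 = 0, then 131x_k = lambda x_{k+1} ⇒ x = 0, so S has no eigenvalues. But (S - lambda I) is not surjective for |lambda| < 131: solving (S - lambda I) x = e_1 would require x_n proportional to (lambda/131)^(-n), which is not in l^2. So every |lambda| < 131 lies in the residual spectrum. The boundary |lambda| = 131 is in the approximate point spectrum (the spectrum is closed). Hence sigma(S) is the closed disk of radius 131.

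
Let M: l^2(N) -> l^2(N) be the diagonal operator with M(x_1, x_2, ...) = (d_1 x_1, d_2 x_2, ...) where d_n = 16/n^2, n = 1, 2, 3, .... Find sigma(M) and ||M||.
sigma(M) = {16/n^2 : n ≥ 1} ∪ {0}; ||M|| = 16

A bounded diagonal operator on l^2 with diagonal entries d_n has spectrum equal to the closure of {d_n : n ≥ 1}: every d_n is an eigenvalue (with eigenvector e_n), so {d_n} ⊂ sigma(M); the spectrum is closed, so its closure is too; and for lambda not in the closure, (M - lambda I) has bounded inverse (the diagonal entries 1/(d_n - lambda) are bounded). For our sequence d_n = 16/n^2, n = 1, 2, 3, ...:
  - {d_n} = {16/n^2 : n ≥ 1}; the only limit point is 0
  - closure = {16/n^2 : n ≥ 1} ∪ {0}
For the norm: a diagonal operator has ||M|| = sup_n |d_n|. Here d_n = 16/n^2 is positive and decreasing, so sup_n |d_n| = d_1 = 16. So ||M|| = 16.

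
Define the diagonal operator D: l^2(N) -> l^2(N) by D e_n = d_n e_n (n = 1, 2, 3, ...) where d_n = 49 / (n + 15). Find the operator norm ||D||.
||D|| = 49/16 (attained at n = 1)

For D diagonal, ||D|| = sup_n |d_n| = sup_n 49/(n + 15). This is positive and strictly decreasing in n, so the supremum is attained at n = 1: d_1 = 49/(1 + 15) = 49/16. Hence ||D|| = 49/16.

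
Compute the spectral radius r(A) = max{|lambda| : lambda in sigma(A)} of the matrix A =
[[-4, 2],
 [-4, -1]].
r(A) = sqrt(12) ≈ 3.4641

The eigenvalues of A are the roots of its characteristic polynomial. With M = A (coefficients from the trace and determinant):
  p(λ) = det(λ I - M) = λ^2 + 5λ + 12.
For λ^2 + 5λ + 12 the discriminant is -23. It is negative, so the roots are the complex-conjugate pair λ = -5/2 ± (sqrt(23)/2) i ≈ -2.5 ± 2.3979i. For a conjugate pair the product of the roots equals the constant term, so |λ|^2 = 12 and |λ| = sqrt(12) ≈ 3.4641.
Thus the eigenvalues (to 4 decimals) are -2.5 ± 2.3979i (modulus 3.4641). The spectral radius is the largest modulus: r(A) = sqrt(12) ≈ 3.4641. (Cross-check: r(A) ≤ ||A||_2 ≈ 5.7079; equality holds whenever A is normal, though it can also hold for some non-normal A.)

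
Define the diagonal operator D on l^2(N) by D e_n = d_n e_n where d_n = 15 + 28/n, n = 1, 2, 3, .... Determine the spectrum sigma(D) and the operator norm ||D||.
sigma(D) = {15 + 28/n : n ≥ 1} ∪ {15}; ||D|| = 43

A bounded diagonal operator on l^2 with diagonal entries d_n has spectrum equal to the closure of {d_n : n ≥ 1}: every d_n is an eigenvalue (with eigenvector e_n), so {d_n} ⊂ sigma(D); the spectrum is closed, so its closure is too; and for lambda not in the closure, (D - lambda I) has bounded inverse (the diagonal entries 1/(d_n - lambda) are bounded). For our sequence d_n = 15 + 28/n, n = 1, 2, 3, ...:
  - {d_n} = {15 + 28/n : n ≥ 1}; the only limit point is 15
  - closure = {15 + 28/n : n ≥ 1} ∪ {15}
For the norm: a diagonal operator has ||D|| = sup_n |d_n|. Here d_n = 15 + 28/n is positive and decreasing, so sup_n |d_n| = d_1 = 15 + 28 = 43. So ||D|| = 43.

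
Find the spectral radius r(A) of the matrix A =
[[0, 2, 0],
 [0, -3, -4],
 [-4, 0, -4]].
r(A) ≈ 4.8402

The eigenvalues of A are the roots of its characteristic polynomial. With M = A (coefficients from the trace, the sum of principal 2x2 minors, and det A):
  p(λ) = det(λ I - M) = λ^3 + 7λ^2 + 12λ - 32.
No integer candidate from the rational root theorem (±divisors of 32) is a root, so the roots are irrational. The cubic discriminant is Δ = -31984 < 0, so there is one real root and a complex-conjugate pair. p(1) = -12 and p(2) = 28 have opposite signs, so a root lies in (1, 2); Newton's method refines it to λ ≈ 1.3659. Dividing out (λ - (1.3659)) leaves approximately λ^2 + 8.3659λ + 23.4273. For λ^2 + 8.3659λ + 23.4273 the discriminant is -23.7203. It is negative, so the remaining roots are the complex-conjugate pair λ ≈ -4.183 ± 2.4352i. Their product equals the constant term, so |λ|^2 ≈ 23.4273 and |λ| ≈ 4.8402.
Thus the eigenvalues (to 4 decimals) are 1.3659 (modulus 1.3659); -4.183 ± 2.4352i (modulus 4.8402). The spectral radius is the largest modulus: r(A) ≈ 4.8402. (Cross-check: r(A) ≤ ||A||_2 ≈ 6.7251; equality holds whenever A is normal, though it can also hold for some non-normal A.)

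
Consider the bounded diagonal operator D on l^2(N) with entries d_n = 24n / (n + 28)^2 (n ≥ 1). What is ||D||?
||D|| = 3/14 (attained at n = 28)

For D diagonal, ||D|| = sup_n |d_n|. Treat f(x) = 24x / (x + 28)^2 for real x > 0. By the quotient rule, f'(x) = 24(28 - x)/(x + 28)^3, which is positive for x < 28 and negative for x > 28. So f has a unique maximum at x = 28, and since 28 is a positive integer, the supremum over n ≥ 1 is attained at n = 28: d_28 = 24·28/(28 + 28)^2 = 24·28/3136 = 3/14. Hence ||D|| = 3/14.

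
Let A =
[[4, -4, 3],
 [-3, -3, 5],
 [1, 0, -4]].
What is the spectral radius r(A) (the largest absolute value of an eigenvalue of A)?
r(A) ≈ 5.8172

The eigenvalues of A are the roots of its characteristic polynomial. With M = A (coefficients from the trace, the sum of principal 2x2 minors, and det A):
  p(λ) = det(λ I - M) = λ^3 + 3λ^2 - 31λ - 85.
No integer candidate from the rational root theorem (±divisors of 85) is a root, so the roots are irrational. The cubic discriminant is Δ = 84208 > 0, so there are three distinct real roots. p(-6) = -7 and p(-5) = 20 have opposite signs, so a root lies in (-6, -5); Newton's method refines it to λ ≈ -5.8172. p(-3) = 8 and p(-2) = -19 have opposite signs, so a root lies in (-3, -2); Newton's method refines it to λ ≈ -2.6652. p(5) = -40 and p(6) = 53 have opposite signs, so a root lies in (5, 6); Newton's method refines it to λ ≈ 5.4824. Check (Vieta): the three roots sum to -3, matching tr M = -3.
Thus the eigenvalues (to 4 decimals) are -5.8172 (modulus 5.8172); -2.6652 (modulus 2.6652); 5.4824 (modulus 5.4824). The spectral radius is the largest modulus: r(A) ≈ 5.8172. (Cross-check: r(A) ≤ ||A||_2 ≈ 8.2077; equality holds whenever A is normal, though it can also hold for some non-normal A.)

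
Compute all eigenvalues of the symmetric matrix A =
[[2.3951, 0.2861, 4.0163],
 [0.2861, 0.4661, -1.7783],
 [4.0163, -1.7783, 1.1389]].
sigma(A) ≈ {-3, 1, 6}

A is real symmetric, so its spectrum consists of real eigenvalues. Expanding the characteristic polynomial of the displayed matrix gives
  det(λ I - A) = p(λ) = λ^3 + (-4)λ^2 + (-15)λ + (18.0012).
Solving p(λ) = 0 yields eigenvalues ≈ -3, 1, 6. (A is shown rounded to 4 decimals, so these recover the underlying integer eigenvalues to within that precision.)
Verification: the trace of A = 4 equals the sum of eigenvalues 4, and det(A) ≈ -18.0012 matches the eigenvalue product -18.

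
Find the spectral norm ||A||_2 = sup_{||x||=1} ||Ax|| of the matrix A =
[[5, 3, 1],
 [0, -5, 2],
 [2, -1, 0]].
||A||_2 = sqrt((68 + sqrt(528))/2) ≈ 6.7446 (= sqrt(largest eigenvalue of A^T A))

||A||_2 = sigma_max(A) = sqrt(lambda_max(A^T A)). Form the symmetric matrix M = A^T A =
[[29, 13, 5],
 [13, 35, -7],
 [5, -7, 5]].
Its characteristic polynomial (trace, sum of principal 2x2 minors, determinant of M give the coefficients) is
  p(λ) = det(λ I - M) = λ^3 - 69λ^2 + 1092λ - 1024.
By the rational root theorem any rational root is an integer divisor of 1024. Testing λ = 1: p(1) = 1 - 69 + 1092 - 1024 = 0, so λ = 1 is a root. Dividing out (λ - 1) leaves p(λ) = (λ - 1)(λ^2 - 68λ + 1024). For λ^2 - 68λ + 1024 the discriminant is 528. It is nonnegative but not a perfect square, so the roots are real and irrational: λ = (68 ± sqrt(528))/2 ≈ 45.4891, 22.5109.
So the eigenvalues of A^T A are ≈ 1, 22.5109, 45.4891 (all ≥ 0, as they must be for A^T A). The largest is λ_max = (68 + sqrt(528))/2 ≈ 45.4891, hence ||A||_2 = sqrt(λ_max) = sqrt((68 + sqrt(528))/2) ≈ 6.7446.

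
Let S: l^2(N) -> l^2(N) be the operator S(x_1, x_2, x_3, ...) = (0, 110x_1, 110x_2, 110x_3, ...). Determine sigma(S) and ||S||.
sigma(S) = closed disk {z in C : |z| ≤ 110}; ||S|| = 110

Note S = 110·U where U is the unit right shift (U x)_k = x_{k-1} (with x_0 := 0); so ||S|| = 110||U|| and sigma(S) = 110·sigma(U). ||S x||^2 = sum_{k≥1} |110x_k|^2 = 12100||x||^2, so ||S|| = 110 and sigma(S) ⊂ {|z| ≤ 110}. For any |lambda| < 110, the equation (S - lambda I) x = 0 forces x_1 = 0, then 110x_k = lambda x_{k+1} ⇒ x = 0, so S has no eigenvalues. But (S - lambda I) is not surjective for |lambda| < 110: solving (S - lambda I) x = e_1 would require x_n proportional to (lambda/110)^(-n), which is not in l^2. So every |lambda| < 110 lies in the residual spectrum. The boundary |lambda| = 110 is in the approximate point spectrum (the spectrum is closed). Hence sigma(S) is the closed disk of radius 110.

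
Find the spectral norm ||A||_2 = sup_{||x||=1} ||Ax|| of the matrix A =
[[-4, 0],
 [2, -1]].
||A||_2 = sqrt((21 + sqrt(377))/2) ≈ 4.4954 (= sqrt(largest eigenvalue of A^T A))

||A||_2 = sigma_max(A) = sqrt(lambda_max(A^T A)). Form the symmetric matrix M = A^T A =
[[20, -2],
 [-2, 1]].
Its characteristic polynomial (trace, determinant of M give the coefficients) is
  p(λ) = det(λ I - M) = λ^2 - 21λ + 16.
For λ^2 - 21λ + 16 the discriminant is 377. It is nonnegative but not a perfect square, so the roots are real and irrational: λ = (21 ± sqrt(377))/2 ≈ 20.2082, 0.7918.
So the eigenvalues of A^T A are ≈ 0.7918, 20.2082 (all ≥ 0, as they must be for A^T A). The largest is λ_max = (21 + sqrt(377))/2 ≈ 20.2082, hence ||A||_2 = sqrt(λ_max) = sqrt((21 + sqrt(377))/2) ≈ 4.4954.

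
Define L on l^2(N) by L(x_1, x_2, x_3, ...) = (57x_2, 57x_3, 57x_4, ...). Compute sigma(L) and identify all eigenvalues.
sigma(L) = closed disk {z in C : |z| ≤ 57}; sigma_p(L) = open disk {z in C : |z| < 57}

Note L = 57·V where V is the unit left shift (V x)_k = x_{k+1}; so sigma(L) = 57·sigma(V) and ||L|| = 57||V||. ||L x||^2 = 3249sum_{k≥2} |x_k|^2 ≤ 3249||x||^2, with equality on {x : x_1 = 0}, so ||L|| = 57. For any lambda with |lambda| < 57, set r = lambda/57 (|r| < 1); the vector x = (1, r, r^2, ...) is in l^2 and satisfies L x = 57(r, r^2, ...) = lambda x, so lambda is an eigenvalue. On the boundary |lambda| = 57 the geometric series diverges, so no l^2 eigenvector exists, but these lambda lie in the approximate point spectrum. Hence sigma(L) is the closed disk of radius 57 and sigma_p(L) is the open disk.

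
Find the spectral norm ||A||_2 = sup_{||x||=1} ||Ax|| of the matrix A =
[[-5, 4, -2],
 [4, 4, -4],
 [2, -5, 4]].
||A||_2 ≈ 9.7351 (= sqrt(largest eigenvalue of A^T A))

||A||_2 = sigma_max(A) = sqrt(lambda_max(A^T A)). Form the symmetric matrix M = A^T A =
[[45, -14, 2],
 [-14, 57, -44],
 [2, -44, 36]].
Its characteristic polynomial (trace, sum of principal 2x2 minors, determinant of M give the coefficients) is
  p(λ) = det(λ I - M) = λ^3 - 138λ^2 + 4101λ - 400.
No integer candidate from the rational root theorem (±divisors of 400) is a root, so the roots are irrational. The cubic discriminant is Δ = 44265569040 > 0, so there are three distinct real roots. p(0) = -400 and p(1) = 3564 have opposite signs, so a root lies in (0, 1); Newton's method refines it to λ ≈ 0.0979. p(43) = 288 and p(44) = -1940 have opposite signs, so a root lies in (43, 44); Newton's method refines it to λ ≈ 43.1297. p(94) = -3690 and p(95) = 1120 have opposite signs, so a root lies in (94, 95); Newton's method refines it to λ ≈ 94.7725. Check (Vieta): the three roots sum to 138, matching tr M = 138.
So the eigenvalues of A^T A are ≈ 0.0979, 43.1297, 94.7725 (all ≥ 0, as they must be for A^T A). The largest is λ_max ≈ 94.7725, hence ||A||_2 = sqrt(λ_max) ≈ 9.7351.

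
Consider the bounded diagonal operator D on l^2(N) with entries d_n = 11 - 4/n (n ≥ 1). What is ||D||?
||D|| = 11

For a diagonal operator on l^2 with entries d_n, ||D|| = sup_n |d_n|. Here d_1 = 7, d_2 = 9, ..., and d_n = 11 - 4/n increases monotonically toward 11. All terms lie in [7, 11), so |d_n| = d_n and the supremum is the limit 11, which is not attained by any individual d_n. Hence ||D|| = 11.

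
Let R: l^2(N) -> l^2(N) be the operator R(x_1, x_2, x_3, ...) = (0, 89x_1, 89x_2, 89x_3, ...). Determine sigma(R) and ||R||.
sigma(R) = closed disk {z in C : |z| ≤ 89}; ||R|| = 89

Note R = 89·U where U is the unit right shift (U x)_k = x_{k-1} (with x_0 := 0); so ||R|| = 89||U|| and sigma(R) = 89·sigma(U). ||R x||^2 = sum_{k≥1} |89x_k|^2 = 7921||x||^2, so ||R|| = 89 and sigma(R) ⊂ {|z| ≤ 89}. For any |lambda| < 89, the equation (R - lambda I) x = 0 forces x_1 = 0, then 89x_k = lambda x_{k+1} ⇒ x = 0, so R has no eigenvalues. But (R - lambda I) is not surjective for |lambda| < 89: solving (R - lambda I) x = e_1 would require x_n proportional to (lambda/89)^(-n), which is not in l^2. So every |lambda| < 89 lies in the residual spectrum. The boundary |lambda| = 89 is in the approximate point spectrum (the spectrum is closed). Hence sigma(R) is the closed disk of radius 89.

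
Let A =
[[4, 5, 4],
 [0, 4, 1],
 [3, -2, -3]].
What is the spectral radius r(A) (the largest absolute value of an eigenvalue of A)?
r(A) ≈ 5.9662

The eigenvalues of A are the roots of its characteristic polynomial. With M = A (coefficients from the trace, the sum of principal 2x2 minors, and det A):
  p(λ) = det(λ I - M) = λ^3 - 5λ^2 - 18λ + 73.
No integer candidate from the rational root theorem (±divisors of 73) is a root, so the roots are irrational. The cubic discriminant is Δ = 42305 > 0, so there are three distinct real roots. p(-5) = -87 and p(-4) = 1 have opposite signs, so a root lies in (-5, -4); Newton's method refines it to λ ≈ -4.0142. p(3) = 1 and p(4) = -15 have opposite signs, so a root lies in (3, 4); Newton's method refines it to λ ≈ 3.0481. p(5) = -17 and p(6) = 1 have opposite signs, so a root lies in (5, 6); Newton's method refines it to λ ≈ 5.9662. Check (Vieta): the three roots sum to 5, matching tr M = 5.
Thus the eigenvalues (to 4 decimals) are -4.0142 (modulus 4.0142); 3.0481 (modulus 3.0481); 5.9662 (modulus 5.9662). The spectral radius is the largest modulus: r(A) ≈ 5.9662. (Cross-check: r(A) ≤ ||A||_2 ≈ 8.4877; equality holds whenever A is normal, though it can also hold for some non-normal A.)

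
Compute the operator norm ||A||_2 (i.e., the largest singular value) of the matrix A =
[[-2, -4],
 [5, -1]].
||A||_2 = sqrt((46 + sqrt(180))/2) ≈ 5.4505 (= sqrt(largest eigenvalue of A^T A))

||A||_2 = sigma_max(A) = sqrt(lambda_max(A^T A)). Form the symmetric matrix M = A^T A =
[[29, 3],
 [3, 17]].
Its characteristic polynomial (trace, determinant of M give the coefficients) is
  p(λ) = det(λ I - M) = λ^2 - 46λ + 484.
For λ^2 - 46λ + 484 the discriminant is 180. It is nonnegative but not a perfect square, so the roots are real and irrational: λ = (46 ± sqrt(180))/2 ≈ 29.7082, 16.2918.
So the eigenvalues of A^T A are ≈ 16.2918, 29.7082 (all ≥ 0, as they must be for A^T A). The largest is λ_max = (46 + sqrt(180))/2 ≈ 29.7082, hence ||A||_2 = sqrt(λ_max) = sqrt((46 + sqrt(180))/2) ≈ 5.4505.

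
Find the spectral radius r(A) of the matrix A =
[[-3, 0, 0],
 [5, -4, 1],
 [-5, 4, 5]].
r(A) = (1 + sqrt(97))/2 ≈ 5.4244

The eigenvalues of A are the roots of its characteristic polynomial. With M = A (coefficients from the trace, the sum of principal 2x2 minors, and det A):
  p(λ) = det(λ I - M) = λ^3 + 2λ^2 - 27λ - 72.
By the rational root theorem any rational root is an integer divisor of 72. Testing λ = -3: p(-3) = -27 + 18 + 81 - 72 = 0, so λ = -3 is a root. Dividing out (λ + 3) leaves p(λ) = (λ + 3)(λ^2 - λ - 24). For λ^2 - λ - 24 the discriminant is 97. It is nonnegative but not a perfect square, so the roots are real and irrational: λ = (1 ± sqrt(97))/2 ≈ 5.4244, -4.4244.
Thus the eigenvalues (to 4 decimals) are 5.4244 (modulus 5.4244); -4.4244 (modulus 4.4244); -3 (modulus 3). The spectral radius is the largest modulus: r(A) = (1 + sqrt(97))/2 ≈ 5.4244. (Cross-check: r(A) ≤ ||A||_2 ≈ 9.8459; equality holds whenever A is normal, though it can also hold for some non-normal A.)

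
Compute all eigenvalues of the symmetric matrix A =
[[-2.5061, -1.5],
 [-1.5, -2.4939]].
sigma(A) ≈ {-4, -1}

A is real symmetric, so its spectrum consists of real eigenvalues. Expanding the characteristic polynomial of the displayed matrix gives
  det(λ I - A) = p(λ) = λ^2 + (5)λ + (4).
Solving p(λ) = 0 yields eigenvalues ≈ -4, -1. (A is shown rounded to 4 decimals, so these recover the underlying integer eigenvalues to within that precision.)
Verification: the trace of A = -5 equals the sum of eigenvalues -5, and det(A) ≈ 4.0000 matches the eigenvalue product 4.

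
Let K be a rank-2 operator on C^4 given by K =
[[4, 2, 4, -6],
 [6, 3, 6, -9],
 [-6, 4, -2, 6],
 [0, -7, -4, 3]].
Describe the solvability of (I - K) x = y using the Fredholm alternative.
(I - K) is invertible (det(I - K) = -45 ≠ 0), so for every y in C^4 the equation (I - K) x = y has a unique solution.

K has rank 2 and factors as K = U V^T = u1 v1^T + u2 v2^T with u1 = (0, 0, -2, 2), v1 = (3, -2, 1, -3), u2 = (2, 3, 0, -3), v2 = (2, 1, 2, -3) (multiplying out reproduces the displayed K). The nonzero eigenvalues of U V^T coincide with those of the 2 x 2 matrix G = V^T U = [[v1·u1, v1·u2], [v2·u1, v2·u2]] = [[-8, 9], [-10, 16]], and by the Sylvester determinant identity det(I_4 - U V^T) = det(I_2 - V^T U) = det([[9, -9], [10, -15]]) = (9)(-15) - (-9)(10) = -45. (Direct check: I - K =
[[-3, -2, -4, 6],
 [-6, -2, -6, 9],
 [6, -4, 3, -6],
 [0, 7, 4, -2]]
has determinant -45.) The finite-dimensional Fredholm alternative says: either (I - K) is invertible, or ker(I - K) ≠ {0} and then range(I - K) = ker((I - K)^*)^⊥, with dim ker(I - K) = dim ker((I - K)^*). Since det(I - K) ≠ 0, 1 is not an eigenvalue of K and ker(I - K) = {0}, so we are in the first case: for every y there is a unique x = (I - K)^(-1) y. (Explicitly, by the Woodbury identity, (I - U V^T)^(-1) = I + U (I_2 - G)^(-1) V^T.)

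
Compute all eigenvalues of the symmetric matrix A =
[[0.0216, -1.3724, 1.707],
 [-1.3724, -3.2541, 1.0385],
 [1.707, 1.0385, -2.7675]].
sigma(A) ≈ {-5, -2, 1}

A is real symmetric, so its spectrum consists of real eigenvalues. Expanding the characteristic polynomial of the displayed matrix gives
  det(λ I - A) = p(λ) = λ^3 + (6)λ^2 + (3)λ + (-10).
Solving p(λ) = 0 yields eigenvalues ≈ -5, -2, 1. (A is shown rounded to 4 decimals, so these recover the underlying integer eigenvalues to within that precision.)
Verification: the trace of A = -6 equals the sum of eigenvalues -6, and det(A) ≈ 10.0000 matches the eigenvalue product 10.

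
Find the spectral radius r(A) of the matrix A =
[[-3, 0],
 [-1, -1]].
r(A) = 3

The eigenvalues of A are the roots of its characteristic polynomial. With M = A (coefficients from the trace and determinant):
  p(λ) = det(λ I - M) = λ^2 + 4λ + 3.
For λ^2 + 4λ + 3 the discriminant is 4. It is a perfect square (2^2), so the roots are rational: λ = (-4 ± 2)/2 = -1, -3.
Thus the eigenvalues (to 4 decimals) are -1 (modulus 1); -3 (modulus 3). The spectral radius is the largest modulus: r(A) = 3. (Cross-check: r(A) ≤ ||A||_2 ≈ 3.1796; equality holds whenever A is normal, though it can also hold for some non-normal A.)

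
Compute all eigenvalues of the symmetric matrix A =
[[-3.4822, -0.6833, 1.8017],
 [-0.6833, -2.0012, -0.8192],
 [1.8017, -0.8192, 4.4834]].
sigma(A) ≈ {-4, -2, 5}

A is real symmetric, so its spectrum consists of real eigenvalues. Expanding the characteristic polynomial of the displayed matrix gives
  det(λ I - A) = p(λ) = λ^3 + (1)λ^2 + (-22)λ + (-40).
Solving p(λ) = 0 yields eigenvalues ≈ -4, -2, 5. (A is shown rounded to 4 decimals, so these recover the underlying integer eigenvalues to within that precision.)
Verification: the trace of A = -1 equals the sum of eigenvalues -1, and det(A) ≈ 39.9997 matches the eigenvalue product 40.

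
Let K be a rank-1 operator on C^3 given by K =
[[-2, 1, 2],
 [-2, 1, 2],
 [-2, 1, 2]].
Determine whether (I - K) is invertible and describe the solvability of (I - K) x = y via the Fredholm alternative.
(I - K) is singular (det(I - K) = 0, i.e. 1 ∈ sigma(K)). (I - K) x = y is solvable iff y ⊥ ker((I - K)^*) = span{(-2, 1, 2)}, i.e. iff -2y_1 + y_2 + 2y_3 = 0. When solvable, the solutions are x = y + c·(1, 1, 1), c arbitrary (ker(I - K) = span{(1, 1, 1)}, dimension 1).

K has rank 1, so it is an outer product K = u v^T: every row of K is a multiple of one row vector. Reading off the entries, u = (1, 1, 1) and v = (-2, 1, 2) (row i of K equals u_i·v^T). A rank-one matrix u v^T satisfies K u = u (v·u) and kills the (2)-dimensional subspace v^⊥, so its characteristic polynomial is lambda^2 (lambda - v·u) with v·u = tr K = 1. Hence the eigenvalues of I - K are 1 (multiplicity 2) and 1 - (1) = 0, so det(I - K) = 0. (Direct check: I - K =
[[3, -1, -2],
 [2, 0, -2],
 [2, -1, -1]]
has determinant 0.) So 1 is an eigenvalue of K and (I - K) is not invertible. The finite-dimensional Fredholm alternative says: either (I - K) is invertible, or ker(I - K) ≠ {0} and then range(I - K) = ker((I - K)^*)^⊥, with dim ker(I - K) = dim ker((I - K)^*). We are in the second case, so we need both kernels. Kernel of I - K: (I - K) u = u - u (v·u) = u - u = 0, so ker(I - K) = span{u} = span{(1, 1, 1)} (it is exactly 1-dimensional because rank(I - K) = 2). Kernel of the adjoint: K is real, so (I - K)^* = I - K^T = I - v u^T, and (I - v u^T) v = v - v (u·v) = 0; hence ker((I - K)^*) = span{v} = span{(-2, 1, 2)}. Therefore (I - K) x = y is solvable iff <y, v> = 0, i.e. iff -2y_1 + y_2 + 2y_3 = 0. When this holds, K y = u (v·y) = 0, so (I - K) y = y and x = y is a particular solution; the full solution set is the line x = y + c·u = y + c·(1, 1, 1), c ∈ C.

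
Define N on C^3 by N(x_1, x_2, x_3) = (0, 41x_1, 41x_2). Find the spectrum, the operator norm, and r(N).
sigma(N) = {0}; ||N|| = 41; r(N) = 0. (N is nilpotent with N^3 = 0.)

On C^3, N is a strictly lower-triangular matrix with 41 on the subdiagonal and zeros elsewhere, so its characteristic polynomial is lambda^3 and every eigenvalue is 0: sigma(N) = {0}. For the operator norm, N e_i = 41e_{i+1} for i = 1, ..., 2 and N e_3 = 0, so the singular values of N are 41 (with multiplicity 2) and 0; hence ||N|| = 41. The spectral radius r(N) = max|lambda| = 0. Note ||N|| > r(N) — characteristic of non-normal nilpotent operators. Indeed N^3 = 0.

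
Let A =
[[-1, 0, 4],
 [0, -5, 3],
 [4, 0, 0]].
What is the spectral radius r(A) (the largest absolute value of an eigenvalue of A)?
r(A) = 5

The eigenvalues of A are the roots of its characteristic polynomial. With M = A (coefficients from the trace, the sum of principal 2x2 minors, and det A):
  p(λ) = det(λ I - M) = λ^3 + 6λ^2 - 11λ - 80.
By the rational root theorem any rational root is an integer divisor of 80. Testing λ = -5: p(-5) = -125 + 150 + 55 - 80 = 0, so λ = -5 is a root. Dividing out (λ + 5) leaves p(λ) = (λ + 5)(λ^2 + λ - 16). For λ^2 + λ - 16 the discriminant is 65. It is nonnegative but not a perfect square, so the roots are real and irrational: λ = (-1 ± sqrt(65))/2 ≈ 3.5311, -4.5311.
Thus the eigenvalues (to 4 decimals) are 3.5311 (modulus 3.5311); -4.5311 (modulus 4.5311); -5 (modulus 5). The spectral radius is the largest modulus: r(A) = 5. (Cross-check: r(A) ≤ ||A||_2 ≈ 6.3519; equality holds whenever A is normal, though it can also hold for some non-normal A.)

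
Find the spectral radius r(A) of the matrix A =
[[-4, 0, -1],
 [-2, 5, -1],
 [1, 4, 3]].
r(A) ≈ 4.1078

The eigenvalues of A are the roots of its characteristic polynomial. With M = A (coefficients from the trace, the sum of principal 2x2 minors, and det A):
  p(λ) = det(λ I - M) = λ^3 - 4λ^2 - 12λ + 63.
No integer candidate from the rational root theorem (±divisors of 63) is a root, so the roots are irrational. The cubic discriminant is Δ = -27387 < 0, so there is one real root and a complex-conjugate pair. p(-4) = -17 and p(-3) = 36 have opposite signs, so a root lies in (-4, -3); Newton's method refines it to λ ≈ -3.7336. Dividing out (λ - (-3.7336)) leaves approximately λ^2 - 7.7336λ + 16.8739. For λ^2 - 7.7336λ + 16.8739 the discriminant is -7.6874. It is negative, so the remaining roots are the complex-conjugate pair λ ≈ 3.8668 ± 1.3863i. Their product equals the constant term, so |λ|^2 ≈ 16.8739 and |λ| ≈ 4.1078.
Thus the eigenvalues (to 4 decimals) are -3.7336 (modulus 3.7336); 3.8668 ± 1.3863i (modulus 4.1078). The spectral radius is the largest modulus: r(A) ≈ 4.1078. (Cross-check: r(A) ≤ ||A||_2 ≈ 6.5835; equality holds whenever A is normal, though it can also hold for some non-normal A.)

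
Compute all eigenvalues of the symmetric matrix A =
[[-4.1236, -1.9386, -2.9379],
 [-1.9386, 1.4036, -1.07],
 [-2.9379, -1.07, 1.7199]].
sigma(A) ≈ {-6, 2, 3}

A is real symmetric, so its spectrum consists of real eigenvalues. Expanding the characteristic polynomial of the displayed matrix gives
  det(λ I - A) = p(λ) = λ^3 + (1)λ^2 + (-24)λ + (36).
Solving p(λ) = 0 yields eigenvalues ≈ -6, 2, 3. (A is shown rounded to 4 decimals, so these recover the underlying integer eigenvalues to within that precision.)
Verification: the trace of A = -1 equals the sum of eigenvalues -1, and det(A) ≈ -36.0002 matches the eigenvalue product -36.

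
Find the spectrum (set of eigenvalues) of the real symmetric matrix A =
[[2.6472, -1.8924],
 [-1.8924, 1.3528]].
sigma(A) ≈ {0, 4}

A is real symmetric, so its spectrum consists of real eigenvalues. Expanding the characteristic polynomial of the displayed matrix gives
  det(λ I - A) = p(λ) = λ^2 + (-4)λ + (0).
Solving p(λ) = 0 yields eigenvalues ≈ 0, 4. (A is shown rounded to 4 decimals, so these recover the underlying integer eigenvalues to within that precision.)
Verification: the trace of A = 4 equals the sum of eigenvalues 4, and det(A) ≈ -0.0000 matches the eigenvalue product 0.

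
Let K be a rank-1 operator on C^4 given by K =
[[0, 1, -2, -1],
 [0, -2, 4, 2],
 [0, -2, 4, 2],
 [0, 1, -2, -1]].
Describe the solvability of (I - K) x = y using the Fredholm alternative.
(I - K) is singular (det(I - K) = 0, i.e. 1 ∈ sigma(K)). (I - K) x = y is solvable iff y ⊥ ker((I - K)^*) = span{(0, 1, -2, -1)}, i.e. iff y_2 - 2y_3 - y_4 = 0. When solvable, the solutions are x = y + c·(1, -2, -2, 1), c arbitrary (ker(I - K) = span{(1, -2, -2, 1)}, dimension 1).

K has rank 1, so it is an outer product K = u v^T: every row of K is a multiple of one row vector. Reading off the entries, u = (1, -2, -2, 1) and v = (0, 1, -2, -1) (row i of K equals u_i·v^T). A rank-one matrix u v^T satisfies K u = u (v·u) and kills the (3)-dimensional subspace v^⊥, so its characteristic polynomial is lambda^3 (lambda - v·u) with v·u = tr K = 1. Hence the eigenvalues of I - K are 1 (multiplicity 3) and 1 - (1) = 0, so det(I - K) = 0. (Direct check: I - K =
[[1, -1, 2, 1],
 [0, 3, -4, -2],
 [0, 2, -3, -2],
 [0, -1, 2, 2]]
has determinant 0.) So 1 is an eigenvalue of K and (I - K) is not invertible. The finite-dimensional Fredholm alternative says: either (I - K) is invertible, or ker(I - K) ≠ {0} and then range(I - K) = ker((I - K)^*)^⊥, with dim ker(I - K) = dim ker((I - K)^*). We are in the second case, so we need both kernels. Kernel of I - K: (I - K) u = u - u (v·u) = u - u = 0, so ker(I - K) = span{u} = span{(1, -2, -2, 1)} (it is exactly 1-dimensional because rank(I - K) = 3). Kernel of the adjoint: K is real, so (I - K)^* = I - K^T = I - v u^T, and (I - v u^T) v = v - v (u·v) = 0; hence ker((I - K)^*) = span{v} = span{(0, 1, -2, -1)}. Therefore (I - K) x = y is solvable iff <y, v> = 0, i.e. iff y_2 - 2y_3 - y_4 = 0. When this holds, K y = u (v·y) = 0, so (I - K) y = y and x = y is a particular solution; the full solution set is the line x = y + c·u = y + c·(1, -2, -2, 1), c ∈ C.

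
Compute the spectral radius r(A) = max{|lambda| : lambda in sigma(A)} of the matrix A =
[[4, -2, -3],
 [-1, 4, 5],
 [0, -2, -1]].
r(A) ≈ 4.3949

The eigenvalues of A are the roots of its characteristic polynomial. With M = A (coefficients from the trace, the sum of principal 2x2 minors, and det A):
  p(λ) = det(λ I - M) = λ^3 - 7λ^2 + 16λ - 20.
No integer candidate from the rational root theorem (±divisors of 20) is a root, so the roots are irrational. The cubic discriminant is Δ = -1760 < 0, so there is one real root and a complex-conjugate pair. p(4) = -4 and p(5) = 10 have opposite signs, so a root lies in (4, 5); Newton's method refines it to λ ≈ 4.3949. Dividing out (λ - (4.3949)) leaves approximately λ^2 - 2.6051λ + 4.5508. For λ^2 - 2.6051λ + 4.5508 the discriminant is -11.4163. It is negative, so the remaining roots are the complex-conjugate pair λ ≈ 1.3026 ± 1.6894i. Their product equals the constant term, so |λ|^2 ≈ 4.5508 and |λ| ≈ 2.1333.
Thus the eigenvalues (to 4 decimals) are 4.3949 (modulus 4.3949); 1.3026 ± 1.6894i (modulus 2.1333). The spectral radius is the largest modulus: r(A) ≈ 4.3949. (Cross-check: r(A) ≤ ||A||_2 ≈ 8.1673; equality holds whenever A is normal, though it can also hold for some non-normal A.)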